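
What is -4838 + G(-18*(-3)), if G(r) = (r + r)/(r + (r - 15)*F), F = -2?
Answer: -9685/2 ≈ -4842.5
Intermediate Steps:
G(r) = 2*r/(30 - r) (G(r) = (r + r)/(r + (r - 15)*(-2)) = (2*r)/(r + (-15 + r)*(-2)) = (2*r)/(r + (30 - 2*r)) = (2*r)/(30 - r) = 2*r/(30 - r))
-4838 + G(-18*(-3)) = -4838 - 2*(-18*(-3))/(-30 - 18*(-3)) = -4838 - 2*(-1*(-54))/(-30 - 1*(-54)) = -4838 - 2*54/(-30 + 54) = -4838 - 2*54/24 = -4838 - 2*54*1/24 = -4838 - 9/2 = -9685/2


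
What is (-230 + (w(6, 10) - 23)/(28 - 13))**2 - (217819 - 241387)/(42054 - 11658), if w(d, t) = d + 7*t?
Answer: 29230271497/569925 ≈ 51288.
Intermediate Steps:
(-230 + (w(6, 10) - 23)/(28 - 13))**2 - (217819 - 241387)/(42054 - 11658) = (-230 + ((6 + 7*10) - 23)/(28 - 13))**2 - (217819 - 241387)/(42054 - 11658) = (-230 + ((6 + 70) - 23)/15)**2 - (-23568)/30396 = (-230 + (76 - 23)*(1/15))**2 - (-23568)/30396 = (-230 + 53*(1/15))**2 - 1*(-1964/2533) = (-230 + 53/15)**2 + 1964/2533 = (-3397/15)**2 + 1964/2533 = 11539609/225 + 1964/2533 = 29230271497/569925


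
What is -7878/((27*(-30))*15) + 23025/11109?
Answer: 20403914/7498575 ≈ 2.7210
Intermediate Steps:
-7878/((27*(-30))*15) + 23025/11109 = -7878/((-810*15)) + 23025*(1/11109) = -7878/(-12150) + 7675/3703 = -7878*(-1/12150) + 7675/3703 = 1313/2025 + 7675/3703 = 20403914/7498575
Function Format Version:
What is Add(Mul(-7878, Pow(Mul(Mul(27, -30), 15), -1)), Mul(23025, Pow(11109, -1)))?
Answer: Rational(20403914, 7498575) ≈ 2.7210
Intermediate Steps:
Add(Mul(-7878, Pow(Mul(Mul(27, -30), 15), -1)), Mul(23025, Pow(11109, -1))) = Add(Mul(-7878, Pow(Mul(-810, 15), -1)), Mul(23025, Rational(1, 11109))) = Add(Mul(-7878, Pow(-12150, -1)), Rational(7675, 3703)) = Add(Mul(-7878, Rational(-1, 12150)), Rational(7675, 3703)) = Add(Rational(1313, 2025), Rational(7675, 3703)) = Rational(20403914, 7498575)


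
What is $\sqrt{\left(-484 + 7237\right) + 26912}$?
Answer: $\sqrt{33665} \approx 183.48$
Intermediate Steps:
$\sqrt{\left(-484 + 7237\right) + 26912} = \sqrt{6753 + 26912} = \sqrt{33665}$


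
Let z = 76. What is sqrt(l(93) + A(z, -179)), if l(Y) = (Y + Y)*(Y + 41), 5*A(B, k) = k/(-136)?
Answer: sqrt(2881244830)/340 ≈ 157.87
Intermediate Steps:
A(B, k) = -k/680 (A(B, k) = (k/(-136))/5 = (k*(-1/136))/5 = (-k/136)/5 = -k/680)
l(Y) = 2*Y*(41 + Y) (l(Y) = (2*Y)*(41 + Y) = 2*Y*(41 + Y))
sqrt(l(93) + A(z, -179)) = sqrt(2*93*(41 + 93) - 1/680*(-179)) = sqrt(2*93*134 + 179/680) = sqrt(24924 + 179/680) = sqrt(16948499/680) = sqrt(2881244830)/340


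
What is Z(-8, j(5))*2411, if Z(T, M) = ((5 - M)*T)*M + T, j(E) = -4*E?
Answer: 9624712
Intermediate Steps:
Z(T, M) = T + M*T*(5 - M) (Z(T, M) = (T*(5 - M))*M + T = M*T*(5 - M) + T = T + M*T*(5 - M))
Z(-8, j(5))*2411 = -8*(1 - (-4*5)² + 5*(-4*5))*2411 = -8*(1 - 1*(-20)² + 5*(-20))*2411 = -8*(1 - 1*400 - 100)*2411 = -8*(1 - 400 - 100)*2411 = -8*(-499)*2411 = 3992*2411 = 9624712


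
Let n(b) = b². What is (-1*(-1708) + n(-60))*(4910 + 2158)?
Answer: 37516944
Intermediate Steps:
(-1*(-1708) + n(-60))*(4910 + 2158) = (-1*(-1708) + (-60)²)*(4910 + 2158) = (1708 + 3600)*7068 = 5308*7068 = 37516944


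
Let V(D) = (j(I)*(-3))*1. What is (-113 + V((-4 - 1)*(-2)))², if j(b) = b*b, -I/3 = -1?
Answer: 19600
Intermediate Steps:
I = 3 (I = -3*(-1) = 3)
j(b) = b²
V(D) = -27 (V(D) = (3²*(-3))*1 = (9*(-3))*1 = -27*1 = -27)
(-113 + V((-4 - 1)*(-2)))² = (-113 - 27)² = (-140)² = 19600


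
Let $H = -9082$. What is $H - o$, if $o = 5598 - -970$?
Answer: $-15650$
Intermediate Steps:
$o = 6568$ ($o = 5598 + 970 = 6568$)
$H - o = -9082 - 6568 = -15650$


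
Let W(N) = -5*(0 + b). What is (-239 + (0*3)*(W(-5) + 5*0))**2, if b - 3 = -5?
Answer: 57121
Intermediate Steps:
b = -2 (b = 3 - 5 = -2)
W(N) = 10 (W(N) = -5*(0 - 2) = -5*(-2) = 10)
(-239 + (0*3)*(W(-5) + 5*0))**2 = (-239 + (0*3)*(10 + 5*0))**2 = (-239 + 0*(10 + 0))**2 = (-239 + 0*10)**2 = (-239 + 0)**2 = (-239)**2 = 57121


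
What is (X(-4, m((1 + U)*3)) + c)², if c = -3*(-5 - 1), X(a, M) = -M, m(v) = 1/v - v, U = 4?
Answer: 244036/225 ≈ 1084.6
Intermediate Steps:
c = 18 (c = -3*(-6) = 18)
(X(-4, m((1 + U)*3)) + c)² = (-(1/((1 + 4)*3) - (1 + 4)*3) + 18)² = (-(1/(5*3) - 5*3) + 18)² = (-(1/15 - 1*15) + 18)² = (-(1/15 - 15) + 18)² = (-1*(-224/15) + 18)² = (224/15 + 18)² = (494/15)² = 244036/225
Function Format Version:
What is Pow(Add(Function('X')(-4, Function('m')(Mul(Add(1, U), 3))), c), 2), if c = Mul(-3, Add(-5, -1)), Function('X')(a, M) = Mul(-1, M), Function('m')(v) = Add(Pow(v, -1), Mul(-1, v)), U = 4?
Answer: Rational(244036, 225) ≈ 1084.6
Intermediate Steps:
c = 18 (c = Mul(-3, -6) = 18)
Pow(Add(Function('X')(-4, Function('m')(Mul(Add(1, U), 3))), c), 2) = Pow(Add(Mul(-1, Add(Pow(Mul(Add(1, 4), 3), -1), Mul(-1, Mul(Add(1, 4), 3)))), 18), 2) = Pow(Add(Mul(-1, Add(Pow(Mul(5, 3), -1), Mul(-1, Mul(5, 3)))), 18), 2) = Pow(Add(Mul(-1, Add(Pow(15, -1), Mul(-1, 15))), 18), 2) = Pow(Add(Mul(-1, Add(Rational(1, 15), -15)), 18), 2) = Pow(Add(Mul(-1, Rational(-224, 15)), 18), 2) = Pow(Add(Rational(224, 15), 18), 2) = Pow(Rational(494, 15), 2) = Rational(244036, 225)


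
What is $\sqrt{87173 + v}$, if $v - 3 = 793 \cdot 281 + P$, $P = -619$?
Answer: $\sqrt{309390} \approx 556.23$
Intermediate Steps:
$v = 222217$ ($v = 3 + \left(793 \cdot 281 - 619\right) = 3 + \left(222833 - 619\right) = 3 + 222214 = 222217$)
$\sqrt{87173 + v} = \sqrt{87173 + 222217} = \sqrt{309390}$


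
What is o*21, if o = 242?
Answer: 5082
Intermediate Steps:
o*21 = 242*21 = 5082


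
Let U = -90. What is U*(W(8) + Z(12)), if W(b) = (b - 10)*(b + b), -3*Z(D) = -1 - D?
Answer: 2490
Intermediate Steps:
Z(D) = 1/3 + D/3 (Z(D) = -(-1 - D)/3 = 1/3 + D/3)
W(b) = 2*b*(-10 + b) (W(b) = (-10 + b)*(2*b) = 2*b*(-10 + b))
U*(W(8) + Z(12)) = -90*(2*8*(-10 + 8) + (1/3 + (1/3)*12)) = -90*(2*8*(-2) + (1/3 + 4)) = -90*(-32 + 13/3) = -90*(-83/3) = 2490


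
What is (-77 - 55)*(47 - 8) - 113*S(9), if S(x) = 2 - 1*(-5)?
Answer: -5939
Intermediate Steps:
S(x) = 7 (S(x) = 2 + 5 = 7)
(-77 - 55)*(47 - 8) - 113*S(9) = (-77 - 55)*(47 - 8) - 113*7 = -132*39 - 791 = -5148 - 791 = -5939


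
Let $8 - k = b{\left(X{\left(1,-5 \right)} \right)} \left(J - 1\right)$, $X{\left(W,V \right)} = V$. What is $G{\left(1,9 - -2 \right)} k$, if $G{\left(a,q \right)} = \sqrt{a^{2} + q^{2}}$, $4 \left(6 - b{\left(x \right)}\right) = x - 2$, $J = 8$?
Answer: $- \frac{185 \sqrt{122}}{4} \approx -510.85$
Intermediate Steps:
$b{\left(x \right)} = \frac{13}{2} - \frac{x}{4}$ ($b{\left(x \right)} = 6 - \frac{x - 2}{4} = 6 - \frac{-2 + x}{4} = 6 - \left(- \frac{1}{2} + \frac{x}{4}\right) = \frac{13}{2} - \frac{x}{4}$)
$k = - \frac{185}{4}$ ($k = 8 - \left(\frac{13}{2} - - \frac{5}{4}\right) \left(8 - 1\right) = 8 - \left(\frac{13}{2} + \frac{5}{4}\right) \left(8 - 1\right) = 8 - \frac{31}{4} \cdot 7 = 8 - \frac{217}{4} = - \frac{185}{4} \approx -46.25$)
$G{\left(1,9 - -2 \right)} k = \sqrt{1^{2} + \left(9 - -2\right)^{2}} \left(- \frac{185}{4}\right) = \sqrt{1 + \left(9 + 2\right)^{2}} \left(- \frac{185}{4}\right) = \sqrt{1 + 11^{2}} \left(- \frac{185}{4}\right) = \sqrt{1 + 121} \left(- \frac{185}{4}\right) = \sqrt{122} \left(- \frac{185}{4}\right) = - \frac{185 \sqrt{122}}{4}$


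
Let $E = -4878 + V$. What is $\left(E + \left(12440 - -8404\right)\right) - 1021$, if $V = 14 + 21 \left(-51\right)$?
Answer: $13888$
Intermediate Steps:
$V = -1057$ ($V = 14 - 1071 = -1057$)
$E = -5935$ ($E = -4878 - 1057 = -5935$)
$\left(E + \left(12440 - -8404\right)\right) - 1021 = \left(-5935 + \left(12440 - -8404\right)\right) - 1021 = \left(-5935 + \left(12440 + 8404\right)\right) - 1021 = \left(-5935 + 20844\right) - 1021 = 14909 - 1021 = 13888$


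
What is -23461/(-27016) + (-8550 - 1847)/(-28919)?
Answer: 87214001/71025064 ≈ 1.2279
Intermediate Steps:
-23461/(-27016) + (-8550 - 1847)/(-28919) = -23461*(-1/27016) - 10397*(-1/28919) = 23461/27016 + 10397/28919 = 87214001/71025064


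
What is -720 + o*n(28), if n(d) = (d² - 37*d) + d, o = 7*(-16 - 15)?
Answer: 47888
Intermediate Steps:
o = -217 (o = 7*(-31) = -217)
n(d) = d² - 36*d
-720 + o*n(28) = -720 - 6076*(-36 + 28) = -720 - 6076*(-8) = -720 - 217*(-224) = -720 + 48608 = 47888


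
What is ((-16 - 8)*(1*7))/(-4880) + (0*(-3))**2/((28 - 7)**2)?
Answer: 21/610 ≈ 0.034426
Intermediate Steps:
((-16 - 8)*(1*7))/(-4880) + (0*(-3))**2/((28 - 7)**2) = -24*7*(-1/4880) + 0**2/(21**2) = -168*(-1/4880) + 0/441 = 21/610 + 0*(1/441) = 21/610 + 0 = 21/610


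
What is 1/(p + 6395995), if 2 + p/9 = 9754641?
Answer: 1/94187746 ≈ 1.0617e-8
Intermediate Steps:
p = 87791751 (p = -18 + 9*9754641 = -18 + 87791769 = 87791751)
1/(p + 6395995) = 1/(87791751 + 6395995) = 1/94187746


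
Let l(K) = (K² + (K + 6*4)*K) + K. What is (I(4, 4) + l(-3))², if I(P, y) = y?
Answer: 2809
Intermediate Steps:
l(K) = K + K² + K*(24 + K) (l(K) = (K² + (K + 24)*K) + K = (K² + (24 + K)*K) + K = (K² + K*(24 + K)) + K = K + K² + K*(24 + K))
(I(4, 4) + l(-3))² = (4 - 3*(25 + 2*(-3)))² = (4 - 3*(25 - 6))² = (4 - 3*19)² = (4 - 57)² = (-53)² = 2809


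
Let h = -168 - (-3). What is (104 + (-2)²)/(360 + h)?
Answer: 36/65 ≈ 0.55385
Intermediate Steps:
h = -165 (h = -168 - 1*(-3) = -168 + 3 = -165)
(104 + (-2)²)/(360 + h) = (104 + (-2)²)/(360 - 165) = (104 + 4)/195 = 108*(1/195) = 36/65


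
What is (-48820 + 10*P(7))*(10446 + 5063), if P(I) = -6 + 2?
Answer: -757769740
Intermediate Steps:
P(I) = -4
(-48820 + 10*P(7))*(10446 + 5063) = (-48820 + 10*(-4))*(10446 + 5063) = (-48820 - 40)*15509 = -48860*15509 = -757769740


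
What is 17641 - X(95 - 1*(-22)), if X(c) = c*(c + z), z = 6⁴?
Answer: -147680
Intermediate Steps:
z = 1296
X(c) = c*(1296 + c) (X(c) = c*(c + 1296) = c*(1296 + c))
17641 - X(95 - 1*(-22)) = 17641 - (95 - 1*(-22))*(1296 + (95 - 1*(-22))) = 17641 - (95 + 22)*(1296 + (95 + 22)) = 17641 - 117*(1296 + 117) = 17641 - 117*1413 = 17641 - 1*165321 = 17641 - 165321 = -147680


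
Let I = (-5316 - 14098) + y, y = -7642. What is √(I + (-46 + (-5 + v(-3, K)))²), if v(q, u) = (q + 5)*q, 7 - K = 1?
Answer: I*√23807 ≈ 154.3*I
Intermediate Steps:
K = 6 (K = 7 - 1*1 = 7 - 1 = 6)
v(q, u) = q*(5 + q) (v(q, u) = (5 + q)*q = q*(5 + q))
I = -27056 (I = (-5316 - 14098) - 7642 = -19414 - 7642 = -27056)
√(I + (-46 + (-5 + v(-3, K)))²) = √(-27056 + (-46 + (-5 - 3*(5 - 3)))²) = √(-27056 + (-46 + (-5 - 3*2))²) = √(-27056 + (-46 + (-5 - 6))²) = √(-27056 + (-46 - 11)²) = √(-27056 + (-57)²) = √(-27056 + 3249) = √(-23807) = I*√23807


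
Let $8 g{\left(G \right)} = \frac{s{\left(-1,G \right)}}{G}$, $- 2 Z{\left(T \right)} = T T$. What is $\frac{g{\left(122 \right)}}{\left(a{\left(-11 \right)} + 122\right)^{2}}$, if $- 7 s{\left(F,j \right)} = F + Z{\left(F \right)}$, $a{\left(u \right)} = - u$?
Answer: $\frac{3}{241702496} \approx 1.2412 \cdot 10^{-8}$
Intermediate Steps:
$Z{\left(T \right)} = - \frac{T^{2}}{2}$ ($Z{\left(T \right)} = - \frac{T T}{2} = - \frac{T^{2}}{2}$)
$s{\left(F,j \right)} = - \frac{F}{7} + \frac{F^{2}}{14}$ ($s{\left(F,j \right)} = - \frac{F - \frac{F^{2}}{2}}{7} = - \frac{F}{7} + \frac{F^{2}}{14}$)
$g{\left(G \right)} = \frac{3}{112 G}$ ($g{\left(G \right)} = \frac{\frac{1}{14} \left(-1\right) \left(-2 - 1\right) \frac{1}{G}}{8} = \frac{\frac{1}{14} \left(-1\right) \left(-3\right) \frac{1}{G}}{8} = \frac{\frac{3}{14} \frac{1}{G}}{8} = \frac{3}{112 G}$)
$\frac{g{\left(122 \right)}}{\left(a{\left(-11 \right)} + 122\right)^{2}} = \frac{\frac{3}{112} \cdot \frac{1}{122}}{\left(\left(-1\right) \left(-11\right) + 122\right)^{2}} = \frac{\frac{3}{112} \cdot \frac{1}{122}}{\left(11 + 122\right)^{2}} = \frac{3}{13664 \cdot 133^{2}} = \frac{3}{13664 \cdot 17689} = \frac{3}{13664} \cdot \frac{1}{17689} = \frac{3}{241702496}$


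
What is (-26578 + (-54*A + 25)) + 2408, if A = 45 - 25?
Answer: -25225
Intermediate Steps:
A = 20
(-26578 + (-54*A + 25)) + 2408 = (-26578 + (-54*20 + 25)) + 2408 = (-26578 + (-1080 + 25)) + 2408 = (-26578 - 1055) + 2408 = -27633 + 2408 = -25225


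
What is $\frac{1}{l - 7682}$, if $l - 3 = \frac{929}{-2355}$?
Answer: $- \frac{2355}{18084974} \approx -0.00013022$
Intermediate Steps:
$l = \frac{6136}{2355}$ ($l = 3 + \frac{929}{-2355} = 3 + 929 \left(- \frac{1}{2355}\right) = 3 - \frac{929}{2355} = \frac{6136}{2355} \approx 2.6055$)
$\frac{1}{l - 7682} = \frac{1}{\frac{6136}{2355} - 7682} = \frac{1}{- \frac{18084974}{2355}} = - \frac{2355}{18084974}$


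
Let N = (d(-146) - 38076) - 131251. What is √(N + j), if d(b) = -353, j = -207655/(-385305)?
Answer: I*√3486588667401/4533 ≈ 411.92*I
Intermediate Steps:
j = 2443/4533 (j = -207655*(-1/385305) = 2443/4533 ≈ 0.53894)
N = -169680 (N = (-353 - 38076) - 131251 = -38429 - 131251 = -169680)
√(N + j) = √(-169680 + 2443/4533) = √(-769156997/4533) = I*√3486588667401/4533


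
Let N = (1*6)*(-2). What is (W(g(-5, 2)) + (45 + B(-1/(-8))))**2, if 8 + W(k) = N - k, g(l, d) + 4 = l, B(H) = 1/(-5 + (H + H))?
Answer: 412164/361 ≈ 1141.7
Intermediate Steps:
N = -12 (N = 6*(-2) = -12)
B(H) = 1/(-5 + 2*H)
g(l, d) = -4 + l
W(k) = -20 - k (W(k) = -8 + (-12 - k) = -20 - k)
(W(g(-5, 2)) + (45 + B(-1/(-8))))**2 = ((-20 - (-4 - 5)) + (45 + 1/(-5 + 2*(-1/(-8)))))**2 = ((-20 - 1*(-9)) + (45 + 1/(-5 + 2*(-1*(-1/8)))))**2 = ((-20 + 9) + (45 + 1/(-5 + 2*(1/8))))**2 = (-11 + (45 + 1/(-5 + 1/4)))**2 = (-11 + (45 + 1/(-19/4)))**2 = (-11 + (45 - 4/19))**2 = (-11 + 851/19)**2 = (642/19)**2 = 412164/361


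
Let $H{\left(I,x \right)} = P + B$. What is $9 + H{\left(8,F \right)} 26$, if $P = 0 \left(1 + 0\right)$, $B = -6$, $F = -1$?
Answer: $-147$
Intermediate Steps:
$P = 0$ ($P = 0 \cdot 1 = 0$)
$H{\left(I,x \right)} = -6$ ($H{\left(I,x \right)} = 0 - 6 = -6$)
$9 + H{\left(8,F \right)} 26 = 9 - 156 = -147$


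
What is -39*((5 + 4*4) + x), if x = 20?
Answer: -1599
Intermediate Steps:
-39*((5 + 4*4) + x) = -39*((5 + 4*4) + 20) = -39*((5 + 16) + 20) = -39*(21 + 20) = -39*41 = -1599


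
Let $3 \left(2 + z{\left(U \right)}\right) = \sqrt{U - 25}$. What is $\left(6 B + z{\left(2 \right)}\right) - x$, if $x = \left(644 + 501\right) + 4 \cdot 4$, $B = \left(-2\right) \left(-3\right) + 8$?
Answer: $-1079 + \frac{i \sqrt{23}}{3} \approx -1079.0 + 1.5986 i$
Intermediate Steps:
$B = 14$ ($B = 6 + 8 = 14$)
$x = 1161$ ($x = 1145 + 16 = 1161$)
$z{\left(U \right)} = -2 + \frac{\sqrt{-25 + U}}{3}$ ($z{\left(U \right)} = -2 + \frac{\sqrt{U - 25}}{3} = -2 + \frac{\sqrt{-25 + U}}{3}$)
$\left(6 B + z{\left(2 \right)}\right) - x = \left(6 \cdot 14 - \left(2 - \frac{\sqrt{-25 + 2}}{3}\right)\right) - 1161 = \left(84 - \left(2 - \frac{\sqrt{-23}}{3}\right)\right) - 1161 = \left(84 - \left(2 - \frac{i \sqrt{23}}{3}\right)\right) - 1161 = \left(82 + \frac{i \sqrt{23}}{3}\right) - 1161 = -1079 + \frac{i \sqrt{23}}{3}$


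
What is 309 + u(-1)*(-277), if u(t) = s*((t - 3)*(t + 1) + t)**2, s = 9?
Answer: -2184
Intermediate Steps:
u(t) = 9*(t + (1 + t)*(-3 + t))**2 (u(t) = 9*((t - 3)*(t + 1) + t)**2 = 9*((-3 + t)*(1 + t) + t)**2 = 9*((1 + t)*(-3 + t) + t)**2 = 9*(t + (1 + t)*(-3 + t))**2)
309 + u(-1)*(-277) = 309 + (9*(3 - 1 - 1*(-1)**2)**2)*(-277) = 309 + (9*(3 - 1 - 1*1)**2)*(-277) = 309 + (9*(3 - 1 - 1)**2)*(-277) = 309 + (9*1**2)*(-277) = 309 + (9*1)*(-277) = 309 + 9*(-277) = 309 - 2493 = -2184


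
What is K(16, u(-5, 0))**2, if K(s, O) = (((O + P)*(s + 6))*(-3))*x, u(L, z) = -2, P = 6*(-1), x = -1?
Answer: 278784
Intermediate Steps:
P = -6
K(s, O) = 3*(-6 + O)*(6 + s) (K(s, O) = (((O - 6)*(s + 6))*(-3))*(-1) = (((-6 + O)*(6 + s))*(-3))*(-1) = -3*(-6 + O)*(6 + s)*(-1) = 3*(-6 + O)*(6 + s))
K(16, u(-5, 0))**2 = (-108 - 18*16 + 18*(-2) + 3*(-2)*16)**2 = (-108 - 288 - 36 - 96)**2 = (-528)**2 = 278784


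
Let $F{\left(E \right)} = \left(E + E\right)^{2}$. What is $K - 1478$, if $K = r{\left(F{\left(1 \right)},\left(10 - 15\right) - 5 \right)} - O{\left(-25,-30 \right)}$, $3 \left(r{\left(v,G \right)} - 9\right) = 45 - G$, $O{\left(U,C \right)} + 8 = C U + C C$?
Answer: $- \frac{9278}{3} \approx -3092.7$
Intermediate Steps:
$F{\left(E \right)} = 4 E^{2}$ ($F{\left(E \right)} = \left(2 E\right)^{2} = 4 E^{2}$)
$O{\left(U,C \right)} = -8 + C^{2} + C U$ ($O{\left(U,C \right)} = -8 + \left(C U + C C\right) = -8 + \left(C U + C^{2}\right) = -8 + \left(C^{2} + C U\right) = -8 + C^{2} + C U$)
$r{\left(v,G \right)} = 24 - \frac{G}{3}$ ($r{\left(v,G \right)} = 9 + \frac{45 - G}{3} = 9 - \left(-15 + \frac{G}{3}\right) = 24 - \frac{G}{3}$)
$K = - \frac{4844}{3}$ ($K = \left(24 - \frac{\left(10 - 15\right) - 5}{3}\right) - \left(-8 + \left(-30\right)^{2} - -750\right) = \left(24 - \frac{-5 - 5}{3}\right) - \left(-8 + 900 + 750\right) = \left(24 - - \frac{10}{3}\right) - 1642 = \left(24 + \frac{10}{3}\right) - 1642 = \frac{82}{3} - 1642 = - \frac{4844}{3} \approx -1614.7$)
$K - 1478 = - \frac{4844}{3} - 1478 = - \frac{9278}{3}$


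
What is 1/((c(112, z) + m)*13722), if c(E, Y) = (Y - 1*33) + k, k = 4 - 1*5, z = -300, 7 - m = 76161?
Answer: -1/1049568336 ≈ -9.5277e-10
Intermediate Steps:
m = -76154 (m = 7 - 1*76161 = 7 - 76161 = -76154)
k = -1 (k = 4 - 5 = -1)
c(E, Y) = -34 + Y (c(E, Y) = (Y - 1*33) - 1 = (Y - 33) - 1 = (-33 + Y) - 1 = -34 + Y)
1/((c(112, z) + m)*13722) = 1/((-34 - 300) - 76154*13722) = (1/13722)/(-334 - 76154) = (1/13722)/(-76488) = -1/76488*1/13722 = -1/1049568336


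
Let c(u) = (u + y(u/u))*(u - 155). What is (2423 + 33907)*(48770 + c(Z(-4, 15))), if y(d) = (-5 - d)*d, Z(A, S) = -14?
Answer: 1894609500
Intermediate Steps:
y(d) = d*(-5 - d)
c(u) = (-155 + u)*(-6 + u) (c(u) = (u - u/u*(5 + u/u))*(u - 155) = (u - 1*1*(5 + 1))*(-155 + u) = (u - 1*1*6)*(-155 + u) = (u - 6)*(-155 + u) = (-6 + u)*(-155 + u) = (-155 + u)*(-6 + u))
(2423 + 33907)*(48770 + c(Z(-4, 15))) = (2423 + 33907)*(48770 + (930 + (-14)² - 161*(-14))) = 36330*(48770 + (930 + 196 + 2254)) = 36330*(48770 + 3380) = 36330*52150 = 1894609500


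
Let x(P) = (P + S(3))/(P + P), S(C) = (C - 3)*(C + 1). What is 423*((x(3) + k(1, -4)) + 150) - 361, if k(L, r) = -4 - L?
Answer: 122371/2 ≈ 61186.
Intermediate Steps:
S(C) = (1 + C)*(-3 + C) (S(C) = (-3 + C)*(1 + C) = (1 + C)*(-3 + C))
x(P) = ½ (x(P) = (P + (-3 + 3² - 2*3))/(P + P) = (P + (-3 + 9 - 6))/((2*P)) = (P + 0)*(1/(2*P)) = P*(1/(2*P)) = ½)
423*((x(3) + k(1, -4)) + 150) - 361 = 423*((½ + (-4 - 1*1)) + 150) - 361 = 423*((½ + (-4 - 1)) + 150) - 361 = 423*((½ - 5) + 150) - 361 = 423*(-9/2 + 150) - 361 = 423*(291/2) - 361 = 123093/2 - 361 = 122371/2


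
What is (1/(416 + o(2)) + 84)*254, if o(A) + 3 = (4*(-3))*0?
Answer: 8812022/413 ≈ 21337.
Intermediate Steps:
o(A) = -3 (o(A) = -3 + (4*(-3))*0 = -3 - 12*0 = -3 + 0 = -3)
(1/(416 + o(2)) + 84)*254 = (1/(416 - 3) + 84)*254 = (1/413 + 84)*254 = (34693/413)*254 = 8812022/413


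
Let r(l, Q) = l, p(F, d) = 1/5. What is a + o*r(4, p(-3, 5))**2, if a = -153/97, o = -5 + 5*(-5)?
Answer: -46713/97 ≈ -481.58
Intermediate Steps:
p(F, d) = 1/5
o = -30 (o = -5 - 25 = -30)
a = -153/97 (a = -153*1/97 = -153/97 ≈ -1.5773)
a + o*r(4, p(-3, 5))**2 = -153/97 - 30*4**2 = -153/97 - 30*16 = -153/97 - 480 = -46713/97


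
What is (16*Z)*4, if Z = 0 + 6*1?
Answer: 384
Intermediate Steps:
Z = 6 (Z = 0 + 6 = 6)
(16*Z)*4 = (16*6)*4 = 96*4 = 384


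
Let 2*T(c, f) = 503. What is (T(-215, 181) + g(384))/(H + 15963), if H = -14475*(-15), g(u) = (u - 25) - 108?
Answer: 335/155392 ≈ 0.0021558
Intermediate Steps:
T(c, f) = 503/2 (T(c, f) = (1/2)*503 = 503/2)
g(u) = -133 + u (g(u) = (-25 + u) - 108 = -133 + u)
H = 217125
(T(-215, 181) + g(384))/(H + 15963) = (503/2 + (-133 + 384))/(217125 + 15963) = (503/2 + 251)/233088 = (1005/2)*(1/233088) = 335/155392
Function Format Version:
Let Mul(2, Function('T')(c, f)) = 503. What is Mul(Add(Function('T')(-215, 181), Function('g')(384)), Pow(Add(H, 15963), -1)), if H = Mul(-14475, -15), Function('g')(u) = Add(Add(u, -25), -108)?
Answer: Rational(335, 155392) ≈ 0.0021558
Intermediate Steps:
Function('T')(c, f) = Rational(503, 2) (Function('T')(c, f) = Mul(Rational(1, 2), 503) = Rational(503, 2))
Function('g')(u) = Add(-133, u) (Function('g')(u) = Add(Add(-25, u), -108) = Add(-133, u))
H = 217125
Mul(Add(Function('T')(-215, 181), Function('g')(384)), Pow(Add(H, 15963), -1)) = Mul(Add(Rational(503, 2), Add(-133, 384)), Pow(Add(217125, 15963), -1)) = Mul(Add(Rational(503, 2), 251), Pow(233088, -1)) = Mul(Rational(1005, 2), Rational(1, 233088)) = Rational(335, 155392)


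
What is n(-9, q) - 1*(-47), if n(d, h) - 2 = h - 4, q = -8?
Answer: 37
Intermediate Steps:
n(d, h) = -2 + h (n(d, h) = 2 + (h - 4) = 2 + (-4 + h) = -2 + h)
n(-9, q) - 1*(-47) = (-2 - 8) - 1*(-47) = -10 + 47 = 37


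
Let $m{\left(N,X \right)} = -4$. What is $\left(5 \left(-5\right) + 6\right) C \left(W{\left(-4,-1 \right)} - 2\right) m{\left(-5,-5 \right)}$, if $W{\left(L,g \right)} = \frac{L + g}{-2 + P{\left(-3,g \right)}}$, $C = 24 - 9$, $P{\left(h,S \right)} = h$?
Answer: $-1140$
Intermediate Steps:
$C = 15$ ($C = 24 - 9 = 15$)
$W{\left(L,g \right)} = - \frac{L}{5} - \frac{g}{5}$ ($W{\left(L,g \right)} = \frac{L + g}{-2 - 3} = \frac{L + g}{-5} = \left(L + g\right) \left(- \frac{1}{5}\right) = - \frac{L}{5} - \frac{g}{5}$)
$\left(5 \left(-5\right) + 6\right) C \left(W{\left(-4,-1 \right)} - 2\right) m{\left(-5,-5 \right)} = \left(5 \left(-5\right) + 6\right) 15 \left(\left(\left(- \frac{1}{5}\right) \left(-4\right) - - \frac{1}{5}\right) - 2\right) \left(-4\right) = \left(-25 + 6\right) 15 \left(\left(\frac{4}{5} + \frac{1}{5}\right) - 2\right) \left(-4\right) = \left(-19\right) 15 \left(1 - 2\right) \left(-4\right) = - 285 \left(\left(-1\right) \left(-4\right)\right) = \left(-285\right) 4 = -1140$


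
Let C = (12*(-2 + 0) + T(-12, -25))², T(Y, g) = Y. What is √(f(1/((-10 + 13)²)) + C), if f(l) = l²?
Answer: √104977/9 ≈ 36.000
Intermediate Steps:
C = 1296 (C = (12*(-2 + 0) - 12)² = (12*(-2) - 12)² = (-24 - 12)² = (-36)² = 1296)
√(f(1/((-10 + 13)²)) + C) = √((1/((-10 + 13)²))² + 1296) = √((1/(3²))² + 1296) = √((1/9)² + 1296) = √((⅑)² + 1296) = √(1/81 + 1296) = √(104977/81) = √104977/9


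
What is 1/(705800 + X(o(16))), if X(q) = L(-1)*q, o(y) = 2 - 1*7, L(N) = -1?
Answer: 1/705805 ≈ 1.4168e-6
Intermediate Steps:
o(y) = -5 (o(y) = 2 - 7 = -5)
X(q) = -q
1/(705800 + X(o(16))) = 1/(705800 - 1*(-5)) = 1/(705800 + 5) = 1/705805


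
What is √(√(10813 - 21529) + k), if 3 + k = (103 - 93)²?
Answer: √(97 + 2*I*√2679) ≈ 10.928 + 4.7362*I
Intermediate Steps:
k = 97 (k = -3 + (103 - 93)² = -3 + 10² = -3 + 100 = 97)
√(√(10813 - 21529) + k) = √(√(10813 - 21529) + 97) = √(√(-10716) + 97) = √(2*I*√2679 + 97) = √(97 + 2*I*√2679)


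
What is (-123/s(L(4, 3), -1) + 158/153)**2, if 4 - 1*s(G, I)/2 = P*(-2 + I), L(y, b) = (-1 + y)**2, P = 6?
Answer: 140825689/45319824 ≈ 3.1074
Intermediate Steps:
s(G, I) = 32 - 12*I (s(G, I) = 8 - 12*(-2 + I) = 8 - 2*(-12 + 6*I) = 8 + (24 - 12*I) = 32 - 12*I)
(-123/s(L(4, 3), -1) + 158/153)**2 = (-123/(32 - 12*(-1)) + 158/153)**2 = (-123/(32 + 12) + 158*(1/153))**2 = (-123/44 + 158/153)**2 = (-11867/6732)**2 = 140825689/45319824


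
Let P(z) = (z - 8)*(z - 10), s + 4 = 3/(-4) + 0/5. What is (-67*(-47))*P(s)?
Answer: 9475341/16 ≈ 5.9221e+5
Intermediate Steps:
s = -19/4 (s = -4 + (3/(-4) + 0/5) = -4 + (3*(-¼) + 0*(⅕)) = -4 + (-¾ + 0) = -4 - ¾ = -19/4 ≈ -4.7500)
P(z) = (-10 + z)*(-8 + z) (P(z) = (-8 + z)*(-10 + z) = (-10 + z)*(-8 + z))
(-67*(-47))*P(s) = (-67*(-47))*(80 + (-19/4)² - 18*(-19/4)) = 3149*(80 + 361/16 + 171/2) = 3149*(3009/16) = 9475341/16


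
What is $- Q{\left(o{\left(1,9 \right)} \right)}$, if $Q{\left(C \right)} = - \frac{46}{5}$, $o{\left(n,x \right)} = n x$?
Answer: $\frac{46}{5} \approx 9.2$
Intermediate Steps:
$Q{\left(C \right)} = - \frac{46}{5}$ ($Q{\left(C \right)} = \left(-46\right) \frac{1}{5} = - \frac{46}{5}$)
$- Q{\left(o{\left(1,9 \right)} \right)} = \left(-1\right) \left(- \frac{46}{5}\right) = \frac{46}{5}$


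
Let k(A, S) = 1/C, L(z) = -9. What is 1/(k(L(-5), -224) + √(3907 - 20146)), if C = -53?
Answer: -53/45615352 - 2809*I*√16239/45615352 ≈ -1.1619e-6 - 0.0078473*I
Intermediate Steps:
k(A, S) = -1/53 (k(A, S) = 1/(-53) = -1/53)
1/(k(L(-5), -224) + √(3907 - 20146)) = 1/(-1/53 + √(3907 - 20146)) = 1/(-1/53 + √(-16239)) = 1/(-1/53 + I*√16239)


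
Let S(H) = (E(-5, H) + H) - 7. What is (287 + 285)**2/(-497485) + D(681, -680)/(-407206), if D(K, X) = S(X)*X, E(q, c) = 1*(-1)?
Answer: -182987335152/101289438455 ≈ -1.8066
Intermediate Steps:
E(q, c) = -1
S(H) = -8 + H (S(H) = (-1 + H) - 7 = -8 + H)
D(K, X) = X*(-8 + X) (D(K, X) = (-8 + X)*X = X*(-8 + X))
(287 + 285)**2/(-497485) + D(681, -680)/(-407206) = (287 + 285)**2/(-497485) - 680*(-8 - 680)/(-407206) = 572**2*(-1/497485) - 680*(-688)*(-1/407206) = 327184*(-1/497485) + 467840*(-1/407206) = -327184/497485 - 233920/203603 = -182987335152/101289438455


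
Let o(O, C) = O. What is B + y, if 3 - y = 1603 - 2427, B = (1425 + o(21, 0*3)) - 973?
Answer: 1300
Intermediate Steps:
B = 473 (B = (1425 + 21) - 973 = 1446 - 973 = 473)
y = 827 (y = 3 - (1603 - 2427) = 3 - 1*(-824) = 3 + 824 = 827)
B + y = 473 + 827 = 1300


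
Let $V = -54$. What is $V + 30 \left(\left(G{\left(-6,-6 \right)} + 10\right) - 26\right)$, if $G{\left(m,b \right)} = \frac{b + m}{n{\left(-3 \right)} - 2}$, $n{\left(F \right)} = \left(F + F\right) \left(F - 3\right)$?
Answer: $- \frac{9258}{17} \approx -544.59$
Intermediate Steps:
$n{\left(F \right)} = 2 F \left(-3 + F\right)$
$G{\left(m,b \right)} = \frac{b}{34} + \frac{m}{34}$ ($G{\left(m,b \right)} = \frac{b + m}{2 \left(-3\right) \left(-3 - 3\right) - 2} = \frac{b + m}{2 \left(-3\right) \left(-6\right) - 2} = \frac{b + m}{36 - 2} = \frac{b + m}{34} = \left(b + m\right) \frac{1}{34} = \frac{b}{34} + \frac{m}{34}$)
$V + 30 \left(\left(G{\left(-6,-6 \right)} + 10\right) - 26\right) = -54 + 30 \left(\left(\left(\frac{1}{34} \left(-6\right) + \frac{1}{34} \left(-6\right)\right) + 10\right) - 26\right) = -54 + 30 \left(\left(\left(- \frac{3}{17} - \frac{3}{17}\right) + 10\right) - 26\right) = -54 + 30 \left(\left(- \frac{6}{17} + 10\right) - 26\right) = -54 + 30 \left(\frac{164}{17} - 26\right) = -54 + 30 \left(- \frac{278}{17}\right) = -54 - \frac{8340}{17} = - \frac{9258}{17}$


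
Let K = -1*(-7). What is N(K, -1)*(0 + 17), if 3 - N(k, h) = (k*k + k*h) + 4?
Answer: -731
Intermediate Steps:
K = 7
N(k, h) = -1 - k**2 - h*k (N(k, h) = 3 - ((k*k + k*h) + 4) = 3 - ((k**2 + h*k) + 4) = 3 - (4 + k**2 + h*k) = 3 + (-4 - k**2 - h*k) = -1 - k**2 - h*k)
N(K, -1)*(0 + 17) = (-1 - 1*7**2 - 1*(-1)*7)*(0 + 17) = (-1 - 1*49 + 7)*17 = (-1 - 49 + 7)*17 = -43*17 = -731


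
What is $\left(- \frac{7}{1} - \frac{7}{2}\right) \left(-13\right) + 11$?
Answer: $\frac{295}{2} \approx 147.5$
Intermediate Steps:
$\left(- \frac{7}{1} - \frac{7}{2}\right) \left(-13\right) + 11 = \left(\left(-7\right) 1 - \frac{7}{2}\right) \left(-13\right) + 11 = \left(-7 - \frac{7}{2}\right) \left(-13\right) + 11 = \left(- \frac{21}{2}\right) \left(-13\right) + 11 = \frac{273}{2} + 11 = \frac{295}{2}$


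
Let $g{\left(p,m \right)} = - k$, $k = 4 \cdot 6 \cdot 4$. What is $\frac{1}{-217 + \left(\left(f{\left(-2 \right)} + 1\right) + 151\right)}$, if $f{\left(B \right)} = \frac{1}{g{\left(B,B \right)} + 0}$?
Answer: $- \frac{96}{6241} \approx -0.015382$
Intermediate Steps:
$k = 96$ ($k = 24 \cdot 4 = 96$)
$g{\left(p,m \right)} = -96$ ($g{\left(p,m \right)} = \left(-1\right) 96 = -96$)
$f{\left(B \right)} = - \frac{1}{96}$ ($f{\left(B \right)} = \frac{1}{-96 + 0} = \frac{1}{-96} = - \frac{1}{96}$)
$\frac{1}{-217 + \left(\left(f{\left(-2 \right)} + 1\right) + 151\right)} = \frac{1}{-217 + \left(\left(- \frac{1}{96} + 1\right) + 151\right)} = \frac{1}{-217 + \left(\frac{95}{96} + 151\right)} = \frac{1}{-217 + \frac{14591}{96}} = \frac{1}{- \frac{6241}{96}} = - \frac{96}{6241}$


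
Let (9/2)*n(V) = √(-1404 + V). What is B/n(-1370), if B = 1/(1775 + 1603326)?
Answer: -9*I*√2774/8905100348 ≈ -5.323e-8*I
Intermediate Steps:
n(V) = 2*√(-1404 + V)/9
B = 1/1605101 ≈ 6.2301e-7
B/n(-1370) = 1/(1605101*((2*√(-1404 - 1370)/9))) = 1/(1605101*((2*√(-2774)/9))) = 1/(1605101*((2*(I*√2774)/9))) = 1/(1605101*((2*I*√2774/9))) = (-9*I*√2774/5548)/1605101 = -9*I*√2774/8905100348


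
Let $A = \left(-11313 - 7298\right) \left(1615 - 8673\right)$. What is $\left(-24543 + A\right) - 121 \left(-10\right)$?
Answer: $131333105$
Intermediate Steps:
$A = 131356438$ ($A = \left(-18611\right) \left(-7058\right) = 131356438$)
$\left(-24543 + A\right) - 121 \left(-10\right) = \left(-24543 + 131356438\right) - 121 \left(-10\right) = 131331895 - -1210 = 131331895 + 1210 = 131333105$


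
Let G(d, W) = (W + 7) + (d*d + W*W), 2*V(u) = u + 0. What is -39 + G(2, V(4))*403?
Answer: 6812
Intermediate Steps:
V(u) = u/2 (V(u) = (u + 0)/2 = u/2)
G(d, W) = 7 + W + W**2 + d**2 (G(d, W) = (7 + W) + (d**2 + W**2) = (7 + W) + (W**2 + d**2) = 7 + W + W**2 + d**2)
-39 + G(2, V(4))*403 = -39 + (7 + (1/2)*4 + ((1/2)*4)**2 + 2**2)*403 = -39 + (7 + 2 + 2**2 + 4)*403 = -39 + (7 + 2 + 4 + 4)*403 = -39 + 17*403 = -39 + 6851 = 6812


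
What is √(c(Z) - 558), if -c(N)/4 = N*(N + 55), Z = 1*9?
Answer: 3*I*√318 ≈ 53.498*I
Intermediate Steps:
Z = 9
c(N) = -4*N*(55 + N) (c(N) = -4*N*(N + 55) = -4*N*(55 + N))
√(c(Z) - 558) = √(-4*9*(55 + 9) - 558) = √(-4*9*64 - 558) = √(-2304 - 558) = √(-2862) = 3*I*√318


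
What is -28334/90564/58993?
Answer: -457/86171646 ≈ -5.3034e-6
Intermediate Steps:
-28334/90564/58993 = -28334*1/90564*(1/58993) = -14167/45282*1/58993 = -457/86171646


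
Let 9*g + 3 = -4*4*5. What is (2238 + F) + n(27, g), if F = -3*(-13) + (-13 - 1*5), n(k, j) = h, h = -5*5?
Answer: 2234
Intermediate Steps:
h = -25
g = -83/9 (g = -⅓ + (-4*4*5)/9 = -⅓ + (-16*5)/9 = -⅓ + (⅑)*(-80) = -⅓ - 80/9 = -83/9 ≈ -9.2222)
n(k, j) = -25
F = 21 (F = 39 + (-13 - 5) = 39 - 18 = 21)
(2238 + F) + n(27, g) = (2238 + 21) - 25 = 2259 - 25 = 2234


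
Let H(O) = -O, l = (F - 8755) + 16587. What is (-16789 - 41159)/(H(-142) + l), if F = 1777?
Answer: -57948/9751 ≈ -5.9428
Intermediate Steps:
l = 9609 (l = (1777 - 8755) + 16587 = -6978 + 16587 = 9609)
(-16789 - 41159)/(H(-142) + l) = (-16789 - 41159)/(-1*(-142) + 9609) = -57948/(142 + 9609) = -57948/9751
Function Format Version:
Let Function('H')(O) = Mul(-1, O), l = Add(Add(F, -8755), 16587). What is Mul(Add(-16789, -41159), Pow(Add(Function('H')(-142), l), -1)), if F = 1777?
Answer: Rational(-57948, 9751) ≈ -5.9428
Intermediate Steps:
l = 9609 (l = Add(Add(1777, -8755), 16587) = Add(-6978, 16587) = 9609)
Mul(Add(-16789, -41159), Pow(Add(Function('H')(-142), l), -1)) = Mul(Add(-16789, -41159), Pow(Add(Mul(-1, -142), 9609), -1)) = Mul(-57948, Pow(Add(142, 9609), -1)) = Mul(-57948, Pow(9751, -1)) = Mul(-57948, Rational(1, 9751)) = Rational(-57948, 9751)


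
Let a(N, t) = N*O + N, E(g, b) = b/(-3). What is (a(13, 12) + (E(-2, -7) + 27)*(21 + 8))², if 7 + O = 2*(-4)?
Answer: 4024036/9 ≈ 4.4712e+5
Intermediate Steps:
O = -15 (O = -7 + 2*(-4) = -7 - 8 = -15)
E(g, b) = -b/3 (E(g, b) = b*(-⅓) = -b/3)
a(N, t) = -14*N (a(N, t) = N*(-15) + N = -15*N + N = -14*N)
(a(13, 12) + (E(-2, -7) + 27)*(21 + 8))² = (-14*13 + (-⅓*(-7) + 27)*(21 + 8))² = (-182 + (7/3 + 27)*29)² = (-182 + (88/3)*29)² = (-182 + 2552/3)² = (2006/3)² = 4024036/9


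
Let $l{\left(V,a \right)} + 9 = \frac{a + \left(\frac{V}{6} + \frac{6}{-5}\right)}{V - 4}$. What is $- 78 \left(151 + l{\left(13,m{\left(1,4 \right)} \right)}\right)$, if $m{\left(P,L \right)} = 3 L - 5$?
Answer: $- \frac{501527}{45} \approx -11145.0$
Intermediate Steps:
$m{\left(P,L \right)} = -5 + 3 L$
$l{\left(V,a \right)} = -9 + \frac{- \frac{6}{5} + a + \frac{V}{6}}{-4 + V}$ ($l{\left(V,a \right)} = -9 + \frac{a + \left(\frac{V}{6} + \frac{6}{-5}\right)}{V - 4} = -9 + \frac{a + \left(V \frac{1}{6} + 6 \left(- \frac{1}{5}\right)\right)}{-4 + V} = -9 + \frac{a + \left(\frac{V}{6} - \frac{6}{5}\right)}{-4 + V} = -9 + \frac{a + \left(- \frac{6}{5} + \frac{V}{6}\right)}{-4 + V} = -9 + \frac{- \frac{6}{5} + a + \frac{V}{6}}{-4 + V}$)
$- 78 \left(151 + l{\left(13,m{\left(1,4 \right)} \right)}\right) = - 78 \left(151 + \frac{1044 - 3445 + 30 \left(-5 + 3 \cdot 4\right)}{30 \left(-4 + 13\right)}\right) = - 78 \left(151 + \frac{1044 - 3445 + 30 \left(-5 + 12\right)}{30 \cdot 9}\right) = - 78 \left(151 + \frac{1}{30} \cdot \frac{1}{9} \left(1044 - 3445 + 30 \cdot 7\right)\right) = - 78 \left(151 + \frac{1}{30} \cdot \frac{1}{9} \left(1044 - 3445 + 210\right)\right) = - 78 \left(151 + \frac{1}{30} \cdot \frac{1}{9} \left(-2191\right)\right) = - 78 \left(151 - \frac{2191}{270}\right) = \left(-78\right) \frac{38579}{270} = - \frac{501527}{45}$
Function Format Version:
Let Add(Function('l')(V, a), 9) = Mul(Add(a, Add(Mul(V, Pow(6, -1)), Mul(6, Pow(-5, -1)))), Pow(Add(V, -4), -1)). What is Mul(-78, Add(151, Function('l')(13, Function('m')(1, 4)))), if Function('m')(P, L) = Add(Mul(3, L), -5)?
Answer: Rational(-501527, 45) ≈ -11145.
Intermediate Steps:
Function('m')(P, L) = Add(-5, Mul(3, L))
Function('l')(V, a) = Add(-9, Mul(Pow(Add(-4, V), -1), Add(Rational(-6, 5), a, Mul(Rational(1, 6), V)))) (Function('l')(V, a) = Add(-9, Mul(Add(a, Add(Mul(V, Pow(6, -1)), Mul(6, Pow(-5, -1)))), Pow(Add(V, -4), -1))) = Add(-9, Mul(Add(a, Add(Mul(V, Rational(1, 6)), Mul(6, Rational(-1, 5)))), Pow(Add(-4, V), -1))) = Add(-9, Mul(Add(a, Add(Mul(Rational(1, 6), V), Rational(-6, 5))), Pow(Add(-4, V), -1))) = Add(-9, Mul(Add(a, Add(Rational(-6, 5), Mul(Rational(1, 6), V))), Pow(Add(-4, V), -1))) = Add(-9, Mul(Add(Rational(-6, 5), a, Mul(Rational(1, 6), V)), Pow(Add(-4, V), -1))) = Add(-9, Mul(Pow(Add(-4, V), -1), Add(Rational(-6, 5), a, Mul(Rational(1, 6), V)))))
Mul(-78, Add(151, Function('l')(13, Function('m')(1, 4)))) = Mul(-78, Add(151, Mul(Rational(1, 30), Pow(Add(-4, 13), -1), Add(1044, Mul(-265, 13), Mul(30, Add(-5, Mul(3, 4))))))) = Mul(-78, Add(151, Mul(Rational(1, 30), Pow(9, -1), Add(1044, -3445, Mul(30, Add(-5, 12)))))) = Mul(-78, Add(151, Mul(Rational(1, 30), Rational(1, 9), Add(1044, -3445, Mul(30, 7))))) = Mul(-78, Add(151, Mul(Rational(1, 30), Rational(1, 9), Add(1044, -3445, 210)))) = Mul(-78, Add(151, Mul(Rational(1, 30), Rational(1, 9), -2191))) = Mul(-78, Add(151, Rational(-2191, 270))) = Mul(-78, Rational(38579, 270)) = Rational(-501527, 45)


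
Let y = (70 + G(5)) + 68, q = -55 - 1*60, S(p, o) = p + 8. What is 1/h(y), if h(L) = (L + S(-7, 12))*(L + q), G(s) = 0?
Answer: 1/3197 ≈ 0.00031279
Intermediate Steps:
S(p, o) = 8 + p
q = -115 (q = -55 - 60 = -115)
y = 138 (y = (70 + 0) + 68 = 70 + 68 = 138)
h(L) = (1 + L)*(-115 + L) (h(L) = (L + (8 - 7))*(L - 115) = (L + 1)*(-115 + L) = (1 + L)*(-115 + L))
1/h(y) = 1/(-115 + 138**2 - 114*138) = 1/(-115 + 19044 - 15732) = 1/3197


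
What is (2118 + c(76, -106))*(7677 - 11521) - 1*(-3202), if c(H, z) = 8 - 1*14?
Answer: -8115326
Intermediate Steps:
c(H, z) = -6 (c(H, z) = 8 - 14 = -6)
(2118 + c(76, -106))*(7677 - 11521) - 1*(-3202) = (2118 - 6)*(7677 - 11521) - 1*(-3202) = 2112*(-3844) + 3202 = -8118528 + 3202 = -8115326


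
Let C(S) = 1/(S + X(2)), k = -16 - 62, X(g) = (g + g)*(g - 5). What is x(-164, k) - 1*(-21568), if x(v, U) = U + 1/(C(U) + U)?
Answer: 150881200/7021 ≈ 21490.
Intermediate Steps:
X(g) = 2*g*(-5 + g) (X(g) = (2*g)*(-5 + g) = 2*g*(-5 + g))
k = -78
C(S) = 1/(-12 + S) (C(S) = 1/(S + 2*2*(-5 + 2)) = 1/(S + 2*2*(-3)) = 1/(S - 12) = 1/(-12 + S))
x(v, U) = U + 1/(U + 1/(-12 + U)) (x(v, U) = U + 1/(1/(-12 + U) + U) = U + 1/(U + 1/(-12 + U)))
x(-164, k) - 1*(-21568) = (-78 + (1 + (-78)²)*(-12 - 78))/(1 - 78*(-12 - 78)) - 1*(-21568) = (-78 + (1 + 6084)*(-90))/(1 - 78*(-90)) + 21568 = (-78 + 6085*(-90))/(1 + 7020) + 21568 = (-78 - 547650)/7021 + 21568 = (1/7021)*(-547728) + 21568 = -547728/7021 + 21568 = 150881200/7021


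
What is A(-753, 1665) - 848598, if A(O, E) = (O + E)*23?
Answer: -827622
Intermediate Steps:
A(O, E) = 23*E + 23*O (A(O, E) = (E + O)*23 = 23*E + 23*O)
A(-753, 1665) - 848598 = (23*1665 + 23*(-753)) - 848598 = (38295 - 17319) - 848598 = 20976 - 848598 = -827622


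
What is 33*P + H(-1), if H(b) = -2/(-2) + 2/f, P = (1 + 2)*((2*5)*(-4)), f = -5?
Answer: -19797/5 ≈ -3959.4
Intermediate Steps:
P = -120 (P = 3*(10*(-4)) = 3*(-40) = -120)
H(b) = 3/5 (H(b) = -2/(-2) + 2/(-5) = -2*(-1/2) + 2*(-1/5) = 1 - 2/5 = 3/5)
33*P + H(-1) = 33*(-120) + 3/5 = -3960 + 3/5 = -19797/5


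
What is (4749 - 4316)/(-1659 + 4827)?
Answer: 433/3168 ≈ 0.13668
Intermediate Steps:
(4749 - 4316)/(-1659 + 4827) = 433/3168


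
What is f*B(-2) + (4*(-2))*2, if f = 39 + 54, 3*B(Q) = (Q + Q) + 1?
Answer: -109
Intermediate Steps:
B(Q) = ⅓ + 2*Q/3 (B(Q) = ((Q + Q) + 1)/3 = (2*Q + 1)/3 = (1 + 2*Q)/3 = ⅓ + 2*Q/3)
f = 93
f*B(-2) + (4*(-2))*2 = 93*(⅓ + (⅔)*(-2)) + (4*(-2))*2 = 93*(⅓ - 4/3) - 8*2 = 93*(-1) - 16 = -93 - 16 = -109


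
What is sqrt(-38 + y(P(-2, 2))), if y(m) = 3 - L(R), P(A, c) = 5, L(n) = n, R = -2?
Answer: I*sqrt(33) ≈ 5.7446*I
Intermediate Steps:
y(m) = 5 (y(m) = 3 - 1*(-2) = 3 + 2 = 5)
sqrt(-38 + y(P(-2, 2))) = sqrt(-38 + 5) = sqrt(-33) = I*sqrt(33)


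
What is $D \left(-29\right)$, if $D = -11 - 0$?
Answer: $319$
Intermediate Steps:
$D = -11$ ($D = -11 + 0 = -11$)
$D \left(-29\right) = \left(-11\right) \left(-29\right) = 319$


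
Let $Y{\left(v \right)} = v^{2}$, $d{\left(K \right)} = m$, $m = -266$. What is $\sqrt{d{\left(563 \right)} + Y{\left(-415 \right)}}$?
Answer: $\sqrt{171959} \approx 414.68$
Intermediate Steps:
$d{\left(K \right)} = -266$
$\sqrt{d{\left(563 \right)} + Y{\left(-415 \right)}} = \sqrt{-266 + \left(-415\right)^{2}} = \sqrt{-266 + 172225} = \sqrt{171959}$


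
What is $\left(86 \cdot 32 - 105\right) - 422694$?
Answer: $-420047$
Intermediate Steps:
$\left(86 \cdot 32 - 105\right) - 422694 = \left(2752 - 105\right) - 422694 = 2647 - 422694 = -420047$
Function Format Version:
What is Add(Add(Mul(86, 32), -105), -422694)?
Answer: -420047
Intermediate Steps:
Add(Add(Mul(86, 32), -105), -422694) = Add(Add(2752, -105), -422694) = Add(2647, -422694) = -420047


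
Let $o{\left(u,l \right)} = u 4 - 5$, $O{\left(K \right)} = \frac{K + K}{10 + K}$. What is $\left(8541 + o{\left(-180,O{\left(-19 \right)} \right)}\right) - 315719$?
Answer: $-307903$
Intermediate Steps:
$O{\left(K \right)} = \frac{2 K}{10 + K}$
$o{\left(u,l \right)} = -5 + 4 u$ ($o{\left(u,l \right)} = 4 u - 5 = -5 + 4 u$)
$\left(8541 + o{\left(-180,O{\left(-19 \right)} \right)}\right) - 315719 = \left(8541 + \left(-5 + 4 \left(-180\right)\right)\right) - 315719 = \left(8541 - 725\right) - 315719 = 7816 - 315719 = -307903$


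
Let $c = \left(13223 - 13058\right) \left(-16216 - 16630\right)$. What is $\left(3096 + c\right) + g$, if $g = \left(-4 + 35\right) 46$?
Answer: $-5415068$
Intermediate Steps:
$g = 1426$ ($g = 31 \cdot 46 = 1426$)
$c = -5419590$ ($c = 165 \left(-32846\right) = -5419590$)
$\left(3096 + c\right) + g = \left(3096 - 5419590\right) + 1426 = -5416494 + 1426 = -5415068$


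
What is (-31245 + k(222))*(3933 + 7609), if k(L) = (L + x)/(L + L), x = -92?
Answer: -40029531575/111 ≈ -3.6063e+8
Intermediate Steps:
k(L) = (-92 + L)/(2*L) (k(L) = (L - 92)/(L + L) = (-92 + L)/((2*L)) = (-92 + L)*(1/(2*L)) = (-92 + L)/(2*L))
(-31245 + k(222))*(3933 + 7609) = (-31245 + (½)*(-92 + 222)/222)*(3933 + 7609) = (-31245 + (½)*(1/222)*130)*11542 = (-31245 + 65/222)*11542 = -6936325/222*11542 = -40029531575/111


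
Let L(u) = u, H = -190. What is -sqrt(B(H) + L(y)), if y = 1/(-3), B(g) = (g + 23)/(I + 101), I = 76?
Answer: -I*sqrt(40002)/177 ≈ -1.13*I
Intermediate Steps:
B(g) = 23/177 + g/177 (B(g) = (g + 23)/(76 + 101) = (23 + g)/177 = (23 + g)*(1/177) = 23/177 + g/177)
y = -1/3 ≈ -0.33333
-sqrt(B(H) + L(y)) = -sqrt((23/177 + (1/177)*(-190)) - 1/3) = -sqrt((23/177 - 190/177) - 1/3) = -sqrt(-167/177 - 1/3) = -sqrt(-226/177) = -I*sqrt(40002)/177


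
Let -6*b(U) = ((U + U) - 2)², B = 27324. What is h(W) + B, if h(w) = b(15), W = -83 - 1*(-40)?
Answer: 81580/3 ≈ 27193.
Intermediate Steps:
b(U) = -(-2 + 2*U)²/6 (b(U) = -((U + U) - 2)²/6 = -(2*U - 2)²/6 = -(-2 + 2*U)²/6)
W = -43 (W = -83 + 40 = -43)
h(w) = -392/3 (h(w) = -2*(-1 + 15)²/3 = -⅔*14² = -⅔*196 = -392/3)
h(W) + B = -392/3 + 27324 = 81580/3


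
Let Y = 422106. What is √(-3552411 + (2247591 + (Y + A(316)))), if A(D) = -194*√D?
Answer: √(-882714 - 388*√79) ≈ 941.36*I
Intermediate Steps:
√(-3552411 + (2247591 + (Y + A(316)))) = √(-3552411 + (2247591 + (422106 - 388*√79))) = √(-3552411 + (2669697 - 388*√79)) = √(-882714 - 388*√79)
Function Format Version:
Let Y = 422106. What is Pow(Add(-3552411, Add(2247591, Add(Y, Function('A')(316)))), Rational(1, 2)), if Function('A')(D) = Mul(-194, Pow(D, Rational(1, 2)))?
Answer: Pow(Add(-882714, Mul(-388, Pow(79, Rational(1, 2)))), Rational(1, 2)) ≈ Mul(941.36, I)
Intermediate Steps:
Pow(Add(-3552411, Add(2247591, Add(Y, Function('A')(316)))), Rational(1, 2)) = Pow(Add(-3552411, Add(2247591, Add(422106, Mul(-194, Pow(316, Rational(1, 2)))))), Rational(1, 2)) = Pow(Add(-3552411, Add(2247591, Add(422106, Mul(-194, Mul(2, Pow(79, Rational(1, 2))))))), Rational(1, 2)) = Pow(Add(-3552411, Add(2247591, Add(422106, Mul(-388, Pow(79, Rational(1, 2)))))), Rational(1, 2)) = Pow(Add(-3552411, Add(2669697, Mul(-388, Pow(79, Rational(1, 2))))), Rational(1, 2)) = Pow(Add(-882714, Mul(-388, Pow(79, Rational(1, 2)))), Rational(1, 2))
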